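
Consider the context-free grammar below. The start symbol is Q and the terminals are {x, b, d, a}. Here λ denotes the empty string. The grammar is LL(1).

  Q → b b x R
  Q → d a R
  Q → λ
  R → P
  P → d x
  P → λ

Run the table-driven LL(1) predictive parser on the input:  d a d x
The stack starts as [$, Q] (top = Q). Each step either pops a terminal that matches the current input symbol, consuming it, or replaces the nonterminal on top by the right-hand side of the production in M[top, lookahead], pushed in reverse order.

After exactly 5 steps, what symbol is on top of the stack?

d

step 1: stack=$ Q  input=d a d x $  — expand Q → d a R
step 2: stack=$ R a d  input=d a d x $  — match d
step 3: stack=$ R a  input=a d x $  — match a
step 4: stack=$ R  input=d x $  — expand R → P
step 5: stack=$ P  input=d x $  — expand P → d x
Stack after step 5: $ x d (top = d).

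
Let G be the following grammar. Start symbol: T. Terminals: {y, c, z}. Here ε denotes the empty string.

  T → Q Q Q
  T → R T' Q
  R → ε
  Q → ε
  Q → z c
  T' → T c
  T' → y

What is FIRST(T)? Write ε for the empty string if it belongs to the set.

FIRST(R): from R→ε we get {ε}. So FIRST(R) = {ε}.
FIRST(Q): from Q→ε we get {ε}; from Q→z c we get {z}. So FIRST(Q) = {ε, z}.
FIRST(T): from T→Q Q Q we get {ε, z}; from T→R T' Q we get {c, y, z}. So FIRST(T) = {ε, c, y, z}.
FIRST(T'): from T'→T c we get {c, y, z}; from T'→y we get {y}. So FIRST(T') = {c, y, z}.

{ε, c, y, z}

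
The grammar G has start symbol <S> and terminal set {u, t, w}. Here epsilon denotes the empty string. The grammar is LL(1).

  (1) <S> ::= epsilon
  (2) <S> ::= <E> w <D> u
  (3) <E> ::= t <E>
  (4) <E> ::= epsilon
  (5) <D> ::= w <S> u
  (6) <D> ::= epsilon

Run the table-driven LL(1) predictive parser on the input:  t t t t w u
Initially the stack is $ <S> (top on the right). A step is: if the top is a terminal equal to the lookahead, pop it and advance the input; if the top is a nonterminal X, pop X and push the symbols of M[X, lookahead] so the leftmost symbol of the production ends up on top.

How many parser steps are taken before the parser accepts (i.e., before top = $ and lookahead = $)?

step 1: stack=$ <S>  input=t t t t w u $  — expand <S> ::= <E> w <D> u
step 2: stack=$ u <D> w <E>  input=t t t t w u $  — expand <E> ::= t <E>
step 3: stack=$ u <D> w <E> t  input=t t t t w u $  — match t
step 4: stack=$ u <D> w <E>  input=t t t w u $  — expand <E> ::= t <E>
step 5: stack=$ u <D> w <E> t  input=t t t w u $  — match t
step 6: stack=$ u <D> w <E>  input=t t w u $  — expand <E> ::= t <E>
step 7: stack=$ u <D> w <E> t  input=t t w u $  — match t
step 8: stack=$ u <D> w <E>  input=t w u $  — expand <E> ::= t <E>
step 9: stack=$ u <D> w <E> t  input=t w u $  — match t
step 10: stack=$ u <D> w <E>  input=w u $  — expand <E> ::= epsilon
step 11: stack=$ u <D> w  input=w u $  — match w
step 12: stack=$ u <D>  input=u $  — expand <D> ::= epsilon
step 13: stack=$ u  input=u $  — match u
Accept reached after 13 steps.

13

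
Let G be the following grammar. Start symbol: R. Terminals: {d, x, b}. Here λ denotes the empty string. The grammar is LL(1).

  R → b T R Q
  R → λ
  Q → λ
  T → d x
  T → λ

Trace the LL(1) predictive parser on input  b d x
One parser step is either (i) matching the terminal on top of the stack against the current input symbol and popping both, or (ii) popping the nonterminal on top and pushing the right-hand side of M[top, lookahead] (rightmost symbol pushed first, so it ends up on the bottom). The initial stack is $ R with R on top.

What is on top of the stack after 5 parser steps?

R

     Stack      Input    Action
  1  $ R        b d x $  expand R → b T R Q
  2  $ Q R T b  b d x $  match b
  3  $ Q R T    d x $    expand T → d x
  4  $ Q R x d  d x $    match d
  5  $ Q R x    x $      match x
Stack after step 5: $ Q R (top = R).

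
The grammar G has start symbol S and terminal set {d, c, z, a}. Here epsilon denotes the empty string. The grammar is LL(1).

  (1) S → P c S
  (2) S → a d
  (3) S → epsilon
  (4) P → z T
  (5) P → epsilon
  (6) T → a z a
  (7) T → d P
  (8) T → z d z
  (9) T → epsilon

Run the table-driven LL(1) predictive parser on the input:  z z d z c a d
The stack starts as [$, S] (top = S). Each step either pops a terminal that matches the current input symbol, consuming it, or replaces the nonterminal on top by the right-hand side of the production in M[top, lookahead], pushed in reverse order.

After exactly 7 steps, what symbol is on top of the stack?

step 1: stack=$ S  input=z z d z c a d $  — expand S → P c S
step 2: stack=$ S c P  input=z z d z c a d $  — expand P → z T
step 3: stack=$ S c T z  input=z z d z c a d $  — match z
step 4: stack=$ S c T  input=z d z c a d $  — expand T → z d z
step 5: stack=$ S c z d z  input=z d z c a d $  — match z
step 6: stack=$ S c z d  input=d z c a d $  — match d
step 7: stack=$ S c z  input=z c a d $  — match z
Stack after step 7: $ S c (top = c).

c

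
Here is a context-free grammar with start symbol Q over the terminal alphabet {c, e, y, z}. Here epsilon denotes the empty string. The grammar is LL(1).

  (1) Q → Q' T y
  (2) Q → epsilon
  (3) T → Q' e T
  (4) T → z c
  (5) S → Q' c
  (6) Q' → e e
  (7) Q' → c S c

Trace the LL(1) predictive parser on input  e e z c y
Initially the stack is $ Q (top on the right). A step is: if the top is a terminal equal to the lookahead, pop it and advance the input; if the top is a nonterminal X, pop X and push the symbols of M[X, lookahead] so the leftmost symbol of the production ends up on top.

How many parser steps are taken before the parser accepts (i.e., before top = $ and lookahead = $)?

step 1: stack=$ Q  input=e e z c y $  — expand Q → Q' T y
step 2: stack=$ y T Q'  input=e e z c y $  — expand Q' → e e
step 3: stack=$ y T e e  input=e e z c y $  — match e
step 4: stack=$ y T e  input=e z c y $  — match e
step 5: stack=$ y T  input=z c y $  — expand T → z c
step 6: stack=$ y c z  input=z c y $  — match z
step 7: stack=$ y c  input=c y $  — match c
step 8: stack=$ y  input=y $  — match y
Accept reached after 8 steps.

8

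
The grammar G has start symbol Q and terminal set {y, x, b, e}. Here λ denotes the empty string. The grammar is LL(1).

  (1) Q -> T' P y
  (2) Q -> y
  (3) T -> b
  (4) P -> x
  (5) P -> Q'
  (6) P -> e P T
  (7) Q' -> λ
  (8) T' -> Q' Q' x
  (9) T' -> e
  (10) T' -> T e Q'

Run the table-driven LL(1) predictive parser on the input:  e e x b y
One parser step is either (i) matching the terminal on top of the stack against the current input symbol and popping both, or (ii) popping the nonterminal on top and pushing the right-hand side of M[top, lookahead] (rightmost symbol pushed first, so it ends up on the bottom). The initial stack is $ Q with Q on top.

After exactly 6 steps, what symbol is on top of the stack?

step 1: stack=$ Q  input=e e x b y $  — expand Q -> T' P y
step 2: stack=$ y P T'  input=e e x b y $  — expand T' -> e
step 3: stack=$ y P e  input=e e x b y $  — match e
step 4: stack=$ y P  input=e x b y $  — expand P -> e P T
step 5: stack=$ y T P e  input=e x b y $  — match e
step 6: stack=$ y T P  input=x b y $  — expand P -> x
Stack after step 6: $ y T x (top = x).

x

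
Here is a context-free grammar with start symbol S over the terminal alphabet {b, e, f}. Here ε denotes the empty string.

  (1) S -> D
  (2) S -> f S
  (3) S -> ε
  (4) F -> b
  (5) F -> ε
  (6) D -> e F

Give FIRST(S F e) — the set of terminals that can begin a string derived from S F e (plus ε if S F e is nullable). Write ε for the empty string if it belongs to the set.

FIRST(F): from F->b we get {b}; from F->ε we get {ε}. So FIRST(F) = {ε, b}.
FIRST(D): from D->e F we get {e}. So FIRST(D) = {e}.
FIRST(S): from S->D we get {e}; from S->f S we get {f}; from S->ε we get {ε}. So FIRST(S) = {ε, e, f}.
FIRST(S F e): take FIRST of each symbol in turn, carrying on past any symbol whose FIRST contains ε; result {b, e, f}.

{b, e, f}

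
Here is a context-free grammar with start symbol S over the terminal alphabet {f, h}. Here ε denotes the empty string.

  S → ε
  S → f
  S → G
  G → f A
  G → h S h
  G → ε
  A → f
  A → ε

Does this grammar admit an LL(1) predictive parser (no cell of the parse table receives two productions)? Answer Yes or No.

FIRST(S) = {ε, f, h}
FIRST(G) = {ε, f, h}
FIRST(A) = {ε, f}
FOLLOW(S) = {$, h}
FOLLOW(G) = {$, h}
FOLLOW(A) = {$, h}
Cell M[G, h] receives both G → h S h and G → ε — the grammar is not LL(1).

No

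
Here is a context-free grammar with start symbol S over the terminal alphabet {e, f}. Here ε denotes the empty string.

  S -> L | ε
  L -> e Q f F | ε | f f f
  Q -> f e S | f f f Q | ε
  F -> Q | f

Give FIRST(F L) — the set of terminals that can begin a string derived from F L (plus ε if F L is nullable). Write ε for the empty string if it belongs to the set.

FIRST(L): from L->e Q f F we get {e}; from L->ε we get {ε}; from L->f f f we get {f}. So FIRST(L) = {ε, e, f}.
FIRST(Q): from Q->f e S we get {f}; from Q->f f f Q we get {f}; from Q->ε we get {ε}. So FIRST(Q) = {ε, f}.
FIRST(S): from S->L we get {ε, e, f}; from S->ε we get {ε}. So FIRST(S) = {ε, e, f}.
FIRST(F): from F->Q we get {ε, f}; from F->f we get {f}. So FIRST(F) = {ε, f}.
FIRST(F L): take FIRST of each symbol in turn, carrying on past any symbol whose FIRST contains ε; result {ε, e, f}.

{ε, e, f}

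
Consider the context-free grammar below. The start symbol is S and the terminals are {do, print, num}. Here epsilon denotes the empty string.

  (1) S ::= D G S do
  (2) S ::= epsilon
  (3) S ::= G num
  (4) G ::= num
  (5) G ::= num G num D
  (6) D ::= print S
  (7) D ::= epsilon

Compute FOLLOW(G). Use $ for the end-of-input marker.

{do, num, print}

FIRST(G): from G::=num we get {num}; from G::=num G num D we get {num}. So FIRST(G) = {num}.
FIRST(D): from D::=print S we get {print}; from D::=epsilon we get {epsilon}. So FIRST(D) = {epsilon, print}.
FIRST(S): from S::=D G S do we get {num, print}; from S::=epsilon we get {epsilon}; from S::=G num we get {num}. So FIRST(S) = {epsilon, num, print}.
FOLLOW(S) includes $ since S is the start symbol.
FOLLOW(G): in S::=D G S do, G is followed by S do with FIRST {do, num, print}; in S::=G num, G is followed by num with FIRST {num}; in G::=num G num D, G is followed by num D with FIRST {num}. Thus FOLLOW(G) = {do, num, print}.
FOLLOW(D): in S::=D G S do, D is followed by G S do with FIRST {num}; in G::=num G num D, the suffix after D is empty, so FOLLOW(D) ⊇ FOLLOW(G) = {do, num, print}. Thus FOLLOW(D) = {do, num, print}.
FOLLOW(S): in S::=D G S do, S is followed by do with FIRST {do}; in D::=print S, the suffix after S is empty, so FOLLOW(S) ⊇ FOLLOW(D) = {do, num, print}. Thus FOLLOW(S) = {$, do, num, print}.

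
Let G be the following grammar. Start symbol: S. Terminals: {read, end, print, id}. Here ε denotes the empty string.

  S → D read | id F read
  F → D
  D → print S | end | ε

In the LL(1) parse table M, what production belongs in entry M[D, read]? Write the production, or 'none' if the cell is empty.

D → ε

FIRST(D): from D→print S we get {print}; from D→end we get {end}; from D→ε we get {ε}. So FIRST(D) = {ε, end, print}.
FIRST(S): from S→D read we get {end, print, read}; from S→id F read we get {id}. So FIRST(S) = {end, id, print, read}.
FIRST(F): from F→D we get {ε, end, print}. So FIRST(F) = {ε, end, print}.
FOLLOW(S) includes $ since S is the start symbol.
FOLLOW(F): in S→id F read, F is followed by read with FIRST {read}. Thus FOLLOW(F) = {read}.
FOLLOW(D): in S→D read, D is followed by read with FIRST {read}; in F→D, the suffix after D is empty, so FOLLOW(D) ⊇ FOLLOW(F) = {read}. Thus FOLLOW(D) = {read}.
For D → print S: FIRST(print S) = {print}, so it goes in M[D, t] for t ∈ {print}.
For D → end: FIRST(end) = {end}, so it goes in M[D, t] for t ∈ {end}.
For D → ε: FIRST(ε) = {ε}, so it goes in M[D, t] for t ∈ {}; since ε ∈ FIRST, also for every t ∈ FOLLOW(D) = {read}.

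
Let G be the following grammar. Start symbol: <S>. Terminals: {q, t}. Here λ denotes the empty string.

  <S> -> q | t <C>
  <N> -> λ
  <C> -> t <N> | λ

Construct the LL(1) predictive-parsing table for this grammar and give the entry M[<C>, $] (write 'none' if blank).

FIRST(<S>): from <S>->q we get {q}; from <S>->t <C> we get {t}. So FIRST(<S>) = {q, t}.
FIRST(<N>): from <N>->λ we get {λ}. So FIRST(<N>) = {λ}.
FIRST(<C>): from <C>->t <N> we get {t}; from <C>->λ we get {λ}. So FIRST(<C>) = {λ, t}.
FOLLOW(<S>) includes $ since <S> is the start symbol.
FOLLOW(<S>): <S> appears on no right-hand side. Thus FOLLOW(<S>) = {$}.
FOLLOW(<C>): in <S>->t <C>, the suffix after <C> is empty, so FOLLOW(<C>) ⊇ FOLLOW(<S>) = {$}. Thus FOLLOW(<C>) = {$}.
For <C> -> t <N>: FIRST(t <N>) = {t}, so it goes in M[<C>, t] for t ∈ {t}.
For <C> -> λ: FIRST(λ) = {λ}, so it goes in M[<C>, t] for t ∈ {}; since λ ∈ FIRST, also for every t ∈ FOLLOW(<C>) = {$}.

<C> -> λ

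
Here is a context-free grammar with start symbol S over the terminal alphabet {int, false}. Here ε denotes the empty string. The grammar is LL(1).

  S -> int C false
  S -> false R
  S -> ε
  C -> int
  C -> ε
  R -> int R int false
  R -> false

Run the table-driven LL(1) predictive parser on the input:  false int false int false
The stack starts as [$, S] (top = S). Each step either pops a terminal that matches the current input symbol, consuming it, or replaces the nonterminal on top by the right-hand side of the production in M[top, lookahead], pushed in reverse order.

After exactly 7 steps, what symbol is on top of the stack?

false

     Stack              Input                        Action
  1  $ S                false int false int false $  expand S -> false R
  2  $ R false          false int false int false $  match false
  3  $ R                int false int false $        expand R -> int R int false
  4  $ false int R int  int false int false $        match int
  5  $ false int R      false int false $            expand R -> false
  6  $ false int false  false int false $            match false
  7  $ false int        int false $                  match int
Stack after step 7: $ false (top = false).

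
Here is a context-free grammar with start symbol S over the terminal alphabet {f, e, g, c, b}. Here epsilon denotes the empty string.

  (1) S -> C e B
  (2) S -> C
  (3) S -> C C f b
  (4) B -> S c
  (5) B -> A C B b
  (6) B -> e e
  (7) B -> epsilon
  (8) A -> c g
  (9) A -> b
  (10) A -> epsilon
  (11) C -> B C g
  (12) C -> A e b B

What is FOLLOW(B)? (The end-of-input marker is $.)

FIRST(A) = {epsilon, b, c}
FIRST(S) = {b, c, e}  (via C e B, C, C C f b)
FIRST(B) = {epsilon, b, c, e}  (via S c, A C B b)
FIRST(C) = {b, c, e}  (via B C g, A e b B)
FOLLOW(S) includes $ since S is the start symbol.
FOLLOW(S): in B->S c, S is followed by c with FIRST {c}. Thus FOLLOW(S) = {$, c}.
FOLLOW(A): in B->A C B b, A is followed by C B b with FIRST {b, c, e}; in C->A e b B, A is followed by e b B with FIRST {e}. Thus FOLLOW(A) = {b, c, e}.
FOLLOW(C): in S->C e B, C is followed by e B with FIRST {e}; in S->C, the suffix after C is empty, so FOLLOW(C) ⊇ FOLLOW(S) = {$, c}; in S->C C f b (occurrence 1), C is followed by C f b with FIRST {b, c, e}; in S->C C f b (occurrence 2), C is followed by f b with FIRST {f}; in B->A C B b, C is followed by B b with FIRST {b, c, e}; in C->B C g, C is followed by g with FIRST {g}. Thus FOLLOW(C) = {$, b, c, e, f, g}.
FOLLOW(B): in S->C e B, the suffix after B is empty, so FOLLOW(B) ⊇ FOLLOW(S) = {$, c}; in B->A C B b, B is followed by b with FIRST {b}; in C->B C g, B is followed by C g with FIRST {b, c, e}; in C->A e b B, the suffix after B is empty, so FOLLOW(B) ⊇ FOLLOW(C) = {$, b, c, e, f, g}. Thus FOLLOW(B) = {$, b, c, e, f, g}.

{$, b, c, e, f, g}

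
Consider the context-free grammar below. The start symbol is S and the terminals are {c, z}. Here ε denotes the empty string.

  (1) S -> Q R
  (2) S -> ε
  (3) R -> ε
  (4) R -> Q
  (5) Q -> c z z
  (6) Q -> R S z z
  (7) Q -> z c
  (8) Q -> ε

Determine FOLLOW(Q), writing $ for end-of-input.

{$, c, z}

FIRST(S): from S->Q R we get {ε, c, z}; from S->ε we get {ε}. So FIRST(S) = {ε, c, z}.
FIRST(R): from R->ε we get {ε}; from R->Q we get {ε, c, z}. So FIRST(R) = {ε, c, z}.
FIRST(Q): from Q->c z z we get {c}; from Q->R S z z we get {c, z}; from Q->z c we get {z}; from Q->ε we get {ε}. So FIRST(Q) = {ε, c, z}.
FOLLOW(S) includes $ since S is the start symbol.
FOLLOW(S): in Q->R S z z, S is followed by z z with FIRST {z}. Thus FOLLOW(S) = {$, z}.
FOLLOW(R): in S->Q R, the suffix after R is empty, so FOLLOW(R) ⊇ FOLLOW(S) = {$, z}; in Q->R S z z, R is followed by S z z with FIRST {c, z}. Thus FOLLOW(R) = {$, c, z}.
FOLLOW(Q): in S->Q R, Q is followed by R with FIRST {ε, c, z}; in S->Q R, the suffix after Q is nullable, so FOLLOW(Q) ⊇ FOLLOW(S) = {$, z}; in R->Q, the suffix after Q is empty, so FOLLOW(Q) ⊇ FOLLOW(R) = {$, c, z}. Thus FOLLOW(Q) = {$, c, z}.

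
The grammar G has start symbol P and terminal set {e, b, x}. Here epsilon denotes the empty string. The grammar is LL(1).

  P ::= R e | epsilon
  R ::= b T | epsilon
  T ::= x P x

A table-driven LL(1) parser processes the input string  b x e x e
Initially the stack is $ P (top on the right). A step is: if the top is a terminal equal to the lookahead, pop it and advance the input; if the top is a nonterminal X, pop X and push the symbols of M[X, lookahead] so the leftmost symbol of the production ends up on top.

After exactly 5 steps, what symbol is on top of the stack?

     Stack      Input        Action
  1  $ P        b x e x e $  expand P ::= R e
  2  $ e R      b x e x e $  expand R ::= b T
  3  $ e T b    b x e x e $  match b
  4  $ e T      x e x e $    expand T ::= x P x
  5  $ e x P x  x e x e $    match x
Stack after step 5: $ e x P (top = P).

P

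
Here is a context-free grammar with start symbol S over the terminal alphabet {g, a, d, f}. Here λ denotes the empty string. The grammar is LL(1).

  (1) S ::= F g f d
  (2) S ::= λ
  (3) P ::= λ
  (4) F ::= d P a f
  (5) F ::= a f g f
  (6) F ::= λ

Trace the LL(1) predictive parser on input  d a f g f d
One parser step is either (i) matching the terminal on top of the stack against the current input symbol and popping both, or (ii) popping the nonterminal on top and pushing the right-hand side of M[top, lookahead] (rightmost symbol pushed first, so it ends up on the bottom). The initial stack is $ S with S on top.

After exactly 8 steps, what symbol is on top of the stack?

     Stack            Input          Action
  1  $ S              d a f g f d $  expand S ::= F g f d
  2  $ d f g F        d a f g f d $  expand F ::= d P a f
  3  $ d f g f a P d  d a f g f d $  match d
  4  $ d f g f a P    a f g f d $    expand P ::= λ
  5  $ d f g f a      a f g f d $    match a
  6  $ d f g f        f g f d $      match f
  7  $ d f g          g f d $        match g
  8  $ d f            f d $          match f
Stack after step 8: $ d (top = d).

d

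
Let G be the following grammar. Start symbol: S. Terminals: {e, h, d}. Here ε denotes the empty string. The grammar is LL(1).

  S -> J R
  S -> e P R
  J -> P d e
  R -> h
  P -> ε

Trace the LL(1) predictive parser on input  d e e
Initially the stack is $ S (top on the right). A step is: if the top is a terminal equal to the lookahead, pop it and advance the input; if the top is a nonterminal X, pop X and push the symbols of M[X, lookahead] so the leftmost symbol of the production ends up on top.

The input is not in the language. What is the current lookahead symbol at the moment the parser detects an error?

     Stack      Input    Action
  1  $ S        d e e $  expand S -> J R
  2  $ R J      d e e $  expand J -> P d e
  3  $ R e d P  d e e $  expand P -> ε
  4  $ R e d    d e e $  match d
  5  $ R e      e e $    match e
  6  $ R        e $      error: M[R, e] is empty

e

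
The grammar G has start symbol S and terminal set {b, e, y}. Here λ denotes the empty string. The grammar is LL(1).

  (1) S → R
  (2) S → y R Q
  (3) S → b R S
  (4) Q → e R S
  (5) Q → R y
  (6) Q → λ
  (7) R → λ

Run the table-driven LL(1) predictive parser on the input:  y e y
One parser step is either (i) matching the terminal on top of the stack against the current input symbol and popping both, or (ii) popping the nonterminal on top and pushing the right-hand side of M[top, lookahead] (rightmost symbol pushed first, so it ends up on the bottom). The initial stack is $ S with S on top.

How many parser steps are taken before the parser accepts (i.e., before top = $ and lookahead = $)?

step 1: stack=$ S  input=y e y $  — expand S → y R Q
step 2: stack=$ Q R y  input=y e y $  — match y
step 3: stack=$ Q R  input=e y $  — expand R → λ
step 4: stack=$ Q  input=e y $  — expand Q → e R S
step 5: stack=$ S R e  input=e y $  — match e
step 6: stack=$ S R  input=y $  — expand R → λ
step 7: stack=$ S  input=y $  — expand S → y R Q
step 8: stack=$ Q R y  input=y $  — match y
step 9: stack=$ Q R  input=$  — expand R → λ
step 10: stack=$ Q  input=$  — expand Q → λ
Accept reached after 10 steps.

10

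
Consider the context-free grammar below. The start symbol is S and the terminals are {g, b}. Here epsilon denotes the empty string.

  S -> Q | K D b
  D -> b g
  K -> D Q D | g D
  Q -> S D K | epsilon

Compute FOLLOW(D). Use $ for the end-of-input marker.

{$, b, g}

FIRST(D) = {b}
FIRST(K) = {b, g}  (via D Q D)
FIRST(S) = {epsilon, b, g}  (via Q, K D b)
FIRST(Q) = {epsilon, b, g}  (via S D K)
FOLLOW(S) includes $ since S is the start symbol.
FOLLOW(S): in Q->S D K, S is followed by D K with FIRST {b}. Thus FOLLOW(S) = {$, b}.
FOLLOW(Q): in S->Q, the suffix after Q is empty, so FOLLOW(Q) ⊇ FOLLOW(S) = {$, b}; in K->D Q D, Q is followed by D with FIRST {b}. Thus FOLLOW(Q) = {$, b}.
FOLLOW(K): in S->K D b, K is followed by D b with FIRST {b}; in Q->S D K, the suffix after K is empty, so FOLLOW(K) ⊇ FOLLOW(Q) = {$, b}. Thus FOLLOW(K) = {$, b}.
FOLLOW(D): in S->K D b, D is followed by b with FIRST {b}; in K->D Q D (occurrence 1), D is followed by Q D with FIRST {b, g}; in K->D Q D (occurrence 2), the suffix after D is empty, so FOLLOW(D) ⊇ FOLLOW(K) = {$, b}; in K->g D, the suffix after D is empty, so FOLLOW(D) ⊇ FOLLOW(K) = {$, b}; in Q->S D K, D is followed by K with FIRST {b, g}. Thus FOLLOW(D) = {$, b, g}.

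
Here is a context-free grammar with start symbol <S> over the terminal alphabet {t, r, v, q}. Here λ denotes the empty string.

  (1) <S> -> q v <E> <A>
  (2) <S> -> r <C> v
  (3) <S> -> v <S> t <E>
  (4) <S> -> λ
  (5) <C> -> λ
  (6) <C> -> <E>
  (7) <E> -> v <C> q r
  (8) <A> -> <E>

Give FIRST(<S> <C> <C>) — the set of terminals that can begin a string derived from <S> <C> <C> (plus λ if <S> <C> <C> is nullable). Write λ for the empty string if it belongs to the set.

{λ, q, r, v}

FIRST(<S>) = {λ, q, r, v}
FIRST(<E>) = {v}
FIRST(<C>) = {λ, v}  (via <E>)
FIRST(<A>) = {v}  (via <E>)
FIRST(<S> <C> <C>): take FIRST of each symbol in turn, carrying on past any symbol whose FIRST contains λ; result {λ, q, r, v}.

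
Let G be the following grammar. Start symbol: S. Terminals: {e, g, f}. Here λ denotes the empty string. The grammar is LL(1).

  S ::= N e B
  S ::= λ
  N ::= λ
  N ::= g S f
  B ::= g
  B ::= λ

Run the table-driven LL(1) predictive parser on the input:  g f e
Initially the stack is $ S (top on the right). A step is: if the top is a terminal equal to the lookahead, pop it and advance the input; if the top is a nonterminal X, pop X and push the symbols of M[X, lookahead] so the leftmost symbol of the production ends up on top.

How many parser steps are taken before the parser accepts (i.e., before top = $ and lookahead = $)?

7

step 1: stack=$ S  input=g f e $  — expand S ::= N e B
step 2: stack=$ B e N  input=g f e $  — expand N ::= g S f
step 3: stack=$ B e f S g  input=g f e $  — match g
step 4: stack=$ B e f S  input=f e $  — expand S ::= λ
step 5: stack=$ B e f  input=f e $  — match f
step 6: stack=$ B e  input=e $  — match e
step 7: stack=$ B  input=$  — expand B ::= λ
Accept reached after 7 steps.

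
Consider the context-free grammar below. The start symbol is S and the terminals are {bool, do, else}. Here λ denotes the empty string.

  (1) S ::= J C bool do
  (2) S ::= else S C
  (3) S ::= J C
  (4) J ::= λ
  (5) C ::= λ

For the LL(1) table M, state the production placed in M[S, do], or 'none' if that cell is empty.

none

FIRST(J) = {λ}
FIRST(C) = {λ}
FIRST(S) = {λ, bool, else}  (via J C bool do, J C)
FOLLOW(S) includes $ since S is the start symbol.
FOLLOW(S): in S::=else S C, S is followed by C with FIRST {λ}; in S::=else S C, the suffix after S is nullable (adds nothing new). Thus FOLLOW(S) = {$}.
For S ::= J C bool do: FIRST(J C bool do) = {bool}, so it goes in M[S, t] for t ∈ {bool}.
For S ::= else S C: FIRST(else S C) = {else}, so it goes in M[S, t] for t ∈ {else}.
For S ::= J C: FIRST(J C) = {λ}, so it goes in M[S, t] for t ∈ {}; since λ ∈ FIRST, also for every t ∈ FOLLOW(S) = {$}.
None of these place a production in M[S, do].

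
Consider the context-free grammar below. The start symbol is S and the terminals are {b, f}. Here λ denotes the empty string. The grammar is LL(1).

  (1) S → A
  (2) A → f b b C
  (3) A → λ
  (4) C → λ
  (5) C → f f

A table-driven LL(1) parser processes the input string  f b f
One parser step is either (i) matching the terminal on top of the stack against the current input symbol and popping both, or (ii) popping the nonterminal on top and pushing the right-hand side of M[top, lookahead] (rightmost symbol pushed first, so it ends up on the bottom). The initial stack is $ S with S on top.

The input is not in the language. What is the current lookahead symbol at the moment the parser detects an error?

f

     Stack      Input    Action
  1  $ S        f b f $  expand S → A
  2  $ A        f b f $  expand A → f b b C
  3  $ C b b f  f b f $  match f
  4  $ C b b    b f $    match b
  5  $ C b      f $      error: top is terminal b but lookahead is f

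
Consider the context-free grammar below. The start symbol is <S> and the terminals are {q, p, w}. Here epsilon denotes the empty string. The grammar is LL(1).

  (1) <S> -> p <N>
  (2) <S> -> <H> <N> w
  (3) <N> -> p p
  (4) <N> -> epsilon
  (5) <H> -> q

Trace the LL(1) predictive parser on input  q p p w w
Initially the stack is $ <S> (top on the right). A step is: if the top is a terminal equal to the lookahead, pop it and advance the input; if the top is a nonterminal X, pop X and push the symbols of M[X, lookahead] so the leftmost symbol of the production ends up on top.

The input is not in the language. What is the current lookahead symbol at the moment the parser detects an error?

     Stack        Input        Action
  1  $ <S>        q p p w w $  expand <S> -> <H> <N> w
  2  $ w <N> <H>  q p p w w $  expand <H> -> q
  3  $ w <N> q    q p p w w $  match q
  4  $ w <N>      p p w w $    expand <N> -> p p
  5  $ w p p      p p w w $    match p
  6  $ w p        p w w $      match p
  7  $ w          w w $        match w
  8  $            w $          error: stack empty but input remains

w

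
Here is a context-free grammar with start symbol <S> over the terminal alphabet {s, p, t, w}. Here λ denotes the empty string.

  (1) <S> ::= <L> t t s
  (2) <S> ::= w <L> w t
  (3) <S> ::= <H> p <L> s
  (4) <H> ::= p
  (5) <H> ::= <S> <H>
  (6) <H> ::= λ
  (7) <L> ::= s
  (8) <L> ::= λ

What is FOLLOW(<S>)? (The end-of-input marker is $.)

FIRST(<L>): from <L>::=s we get {s}; from <L>::=λ we get {λ}. So FIRST(<L>) = {λ, s}.
FIRST(<S>): from <S>::=<L> t t s we get {s, t}; from <S>::=w <L> w t we get {w}; from <S>::=<H> p <L> s we get {p, s, t, w}. So FIRST(<S>) = {p, s, t, w}.
FIRST(<H>): from <H>::=p we get {p}; from <H>::=<S> <H> we get {p, s, t, w}; from <H>::=λ we get {λ}. So FIRST(<H>) = {λ, p, s, t, w}.
FOLLOW(<S>) includes $ since <S> is the start symbol.
FOLLOW(<H>): in <S>::=<H> p <L> s, <H> is followed by p <L> s with FIRST {p}; in <H>::=<S> <H>, the suffix after <H> is empty (adds nothing new). Thus FOLLOW(<H>) = {p}.
FOLLOW(<S>): in <H>::=<S> <H>, <S> is followed by <H> with FIRST {λ, p, s, t, w}; in <H>::=<S> <H>, the suffix after <S> is nullable, so FOLLOW(<S>) ⊇ FOLLOW(<H>) = {p}. Thus FOLLOW(<S>) = {$, p, s, t, w}.
FOLLOW(<L>): in <S>::=<L> t t s, <L> is followed by t t s with FIRST {t}; in <S>::=w <L> w t, <L> is followed by w t with FIRST {w}; in <S>::=<H> p <L> s, <L> is followed by s with FIRST {s}. Thus FOLLOW(<L>) = {s, t, w}.

{$, p, s, t, w}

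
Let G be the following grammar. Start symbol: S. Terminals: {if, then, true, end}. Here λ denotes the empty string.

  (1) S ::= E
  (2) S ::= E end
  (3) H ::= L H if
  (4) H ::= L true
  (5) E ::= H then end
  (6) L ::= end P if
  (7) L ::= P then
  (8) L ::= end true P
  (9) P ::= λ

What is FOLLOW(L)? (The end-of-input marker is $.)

{end, then, true}

FIRST(P) = {λ}
FIRST(L) = {end, then}  (via P then)
FIRST(H) = {end, then}  (via L H if, L true)
FIRST(E) = {end, then}  (via H then end)
FIRST(S) = {end, then}  (via E, E end)
FOLLOW(S) includes $ since S is the start symbol.
FOLLOW(S): S appears on no right-hand side. Thus FOLLOW(S) = {$}.
FOLLOW(H): in H::=L H if, H is followed by if with FIRST {if}; in E::=H then end, H is followed by then end with FIRST {then}. Thus FOLLOW(H) = {if, then}.
FOLLOW(E): in S::=E, the suffix after E is empty, so FOLLOW(E) ⊇ FOLLOW(S) = {$}; in S::=E end, E is followed by end with FIRST {end}. Thus FOLLOW(E) = {$, end}.
FOLLOW(L): in H::=L H if, L is followed by H if with FIRST {end, then}; in H::=L true, L is followed by true with FIRST {true}. Thus FOLLOW(L) = {end, then, true}.
FOLLOW(P): in L::=end P if, P is followed by if with FIRST {if}; in L::=P then, P is followed by then with FIRST {then}; in L::=end true P, the suffix after P is empty, so FOLLOW(P) ⊇ FOLLOW(L) = {end, then, true}. Thus FOLLOW(P) = {end, if, then, true}.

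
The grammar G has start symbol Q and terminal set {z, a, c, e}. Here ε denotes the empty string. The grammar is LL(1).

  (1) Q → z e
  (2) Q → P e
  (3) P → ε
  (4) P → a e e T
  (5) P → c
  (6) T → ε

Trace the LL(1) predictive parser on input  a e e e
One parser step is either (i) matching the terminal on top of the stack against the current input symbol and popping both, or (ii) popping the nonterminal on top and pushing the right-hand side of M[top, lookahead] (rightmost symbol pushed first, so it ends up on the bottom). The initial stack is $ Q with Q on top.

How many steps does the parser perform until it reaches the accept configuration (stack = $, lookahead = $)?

     Stack        Input      Action
  1  $ Q          a e e e $  expand Q → P e
  2  $ e P        a e e e $  expand P → a e e T
  3  $ e T e e a  a e e e $  match a
  4  $ e T e e    e e e $    match e
  5  $ e T e      e e $      match e
  6  $ e T        e $        expand T → ε
  7  $ e          e $        match e
Accept reached after 7 steps.

7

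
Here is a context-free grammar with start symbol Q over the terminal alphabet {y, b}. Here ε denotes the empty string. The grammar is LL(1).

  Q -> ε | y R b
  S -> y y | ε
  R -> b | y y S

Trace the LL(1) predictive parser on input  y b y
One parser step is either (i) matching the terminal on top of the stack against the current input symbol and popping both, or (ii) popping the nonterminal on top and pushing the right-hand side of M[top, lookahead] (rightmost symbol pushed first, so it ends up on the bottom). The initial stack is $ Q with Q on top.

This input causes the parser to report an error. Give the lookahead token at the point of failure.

step 1: stack=$ Q  input=y b y $  — expand Q -> y R b
step 2: stack=$ b R y  input=y b y $  — match y
step 3: stack=$ b R  input=b y $  — expand R -> b
step 4: stack=$ b b  input=b y $  — match b
step 5: stack=$ b  input=y $  — error: top is terminal b but lookahead is y

y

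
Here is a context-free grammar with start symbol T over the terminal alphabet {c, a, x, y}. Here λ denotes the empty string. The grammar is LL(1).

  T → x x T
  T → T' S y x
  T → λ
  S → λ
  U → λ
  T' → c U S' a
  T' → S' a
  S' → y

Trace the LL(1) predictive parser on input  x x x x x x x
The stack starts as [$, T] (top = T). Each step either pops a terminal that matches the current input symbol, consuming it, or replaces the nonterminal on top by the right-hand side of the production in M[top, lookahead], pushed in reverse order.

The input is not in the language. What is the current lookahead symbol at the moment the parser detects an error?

      Stack    Input            Action
   1  $ T      x x x x x x x $  expand T → x x T
   2  $ T x x  x x x x x x x $  match x
   3  $ T x    x x x x x x $    match x
   4  $ T      x x x x x $      expand T → x x T
   5  $ T x x  x x x x x $      match x
   6  $ T x    x x x x $        match x
   7  $ T      x x x $          expand T → x x T
   8  $ T x x  x x x $          match x
   9  $ T x    x x $            match x
  10  $ T      x $              expand T → x x T
  11  $ T x x  x $              match x
  12  $ T x    $                error: top is terminal x but lookahead is $

$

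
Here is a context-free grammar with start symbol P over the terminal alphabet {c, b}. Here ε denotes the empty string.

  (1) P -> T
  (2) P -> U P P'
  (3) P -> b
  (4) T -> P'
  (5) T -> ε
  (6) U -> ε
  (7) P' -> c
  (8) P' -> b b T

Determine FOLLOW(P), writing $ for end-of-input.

FIRST(U): from U->ε we get {ε}. So FIRST(U) = {ε}.
FIRST(P'): from P'->c we get {c}; from P'->b b T we get {b}. So FIRST(P') = {b, c}.
FIRST(T): from T->P' we get {b, c}; from T->ε we get {ε}. So FIRST(T) = {ε, b, c}.
FIRST(P): from P->T we get {ε, b, c}; from P->U P P' we get {b, c}; from P->b we get {b}. So FIRST(P) = {ε, b, c}.
FOLLOW(P) includes $ since P is the start symbol.
FOLLOW(P): in P->U P P', P is followed by P' with FIRST {b, c}. Thus FOLLOW(P) = {$, b, c}.
FOLLOW(U): in P->U P P', U is followed by P P' with FIRST {b, c}. Thus FOLLOW(U) = {b, c}.
FOLLOW(T): in P->T, the suffix after T is empty, so FOLLOW(T) ⊇ FOLLOW(P) = {$, b, c}; in P'->b b T, the suffix after T is empty, so FOLLOW(T) ⊇ FOLLOW(P') = {$, b, c}. Thus FOLLOW(T) = {$, b, c}.
FOLLOW(P'): in P->U P P', the suffix after P' is empty, so FOLLOW(P') ⊇ FOLLOW(P) = {$, b, c}; in T->P', the suffix after P' is empty, so FOLLOW(P') ⊇ FOLLOW(T) = {$, b, c}. Thus FOLLOW(P') = {$, b, c}.

{$, b, c}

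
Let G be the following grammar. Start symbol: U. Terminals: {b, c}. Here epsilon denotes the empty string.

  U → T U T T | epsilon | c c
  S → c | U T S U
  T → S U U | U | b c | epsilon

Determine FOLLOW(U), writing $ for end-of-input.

{$, b, c}

FIRST(U): from U→T U T T we get {epsilon, b, c}; from U→epsilon we get {epsilon}; from U→c c we get {c}. So FIRST(U) = {epsilon, b, c}.
FIRST(S): from S→c we get {c}; from S→U T S U we get {b, c}. So FIRST(S) = {b, c}.
FIRST(T): from T→S U U we get {b, c}; from T→U we get {epsilon, b, c}; from T→b c we get {b}; from T→epsilon we get {epsilon}. So FIRST(T) = {epsilon, b, c}.
FOLLOW(U) includes $ since U is the start symbol.
FOLLOW(U): in U→T U T T, U is followed by T T with FIRST {epsilon, b, c}; in U→T U T T, the suffix after U is nullable (adds nothing new); in S→U T S U (occurrence 1), U is followed by T S U with FIRST {b, c}; in S→U T S U (occurrence 2), the suffix after U is empty, so FOLLOW(U) ⊇ FOLLOW(S) = {$, b, c}; in T→S U U (occurrence 1), U is followed by U with FIRST {epsilon, b, c}; in T→S U U (occurrence 1), the suffix after U is nullable, so FOLLOW(U) ⊇ FOLLOW(T) = {$, b, c}; in T→S U U (occurrence 2), the suffix after U is empty, so FOLLOW(U) ⊇ FOLLOW(T) = {$, b, c}; in T→U, the suffix after U is empty, so FOLLOW(U) ⊇ FOLLOW(T) = {$, b, c}. Thus FOLLOW(U) = {$, b, c}.
FOLLOW(T): in U→T U T T (occurrence 1), T is followed by U T T with FIRST {epsilon, b, c}; in U→T U T T (occurrence 1), the suffix after T is nullable, so FOLLOW(T) ⊇ FOLLOW(U) = {$, b, c}; in U→T U T T (occurrence 2), T is followed by T with FIRST {epsilon, b, c}; in U→T U T T (occurrence 2), the suffix after T is nullable, so FOLLOW(T) ⊇ FOLLOW(U) = {$, b, c}; in U→T U T T (occurrence 3), the suffix after T is empty, so FOLLOW(T) ⊇ FOLLOW(U) = {$, b, c}; in S→U T S U, T is followed by S U with FIRST {b, c}. Thus FOLLOW(T) = {$, b, c}.
FOLLOW(S): in S→U T S U, S is followed by U with FIRST {epsilon, b, c}; in S→U T S U, the suffix after S is nullable (adds nothing new); in T→S U U, S is followed by U U with FIRST {epsilon, b, c}; in T→S U U, the suffix after S is nullable, so FOLLOW(S) ⊇ FOLLOW(T) = {$, b, c}. Thus FOLLOW(S) = {$, b, c}.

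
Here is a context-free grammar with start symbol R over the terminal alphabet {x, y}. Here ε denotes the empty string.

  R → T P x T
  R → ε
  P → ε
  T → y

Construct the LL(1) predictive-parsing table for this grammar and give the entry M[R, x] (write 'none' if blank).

none

FIRST(P): from P→ε we get {ε}. So FIRST(P) = {ε}.
FIRST(T): from T→y we get {y}. So FIRST(T) = {y}.
FIRST(R): from R→T P x T we get {y}; from R→ε we get {ε}. So FIRST(R) = {ε, y}.
FOLLOW(R) includes $ since R is the start symbol.
FOLLOW(R): R appears on no right-hand side. Thus FOLLOW(R) = {$}.
For R → T P x T: FIRST(T P x T) = {y}, so it goes in M[R, t] for t ∈ {y}.
For R → ε: FIRST(ε) = {ε}, so it goes in M[R, t] for t ∈ {}; since ε ∈ FIRST, also for every t ∈ FOLLOW(R) = {$}.
None of these place a production in M[R, x].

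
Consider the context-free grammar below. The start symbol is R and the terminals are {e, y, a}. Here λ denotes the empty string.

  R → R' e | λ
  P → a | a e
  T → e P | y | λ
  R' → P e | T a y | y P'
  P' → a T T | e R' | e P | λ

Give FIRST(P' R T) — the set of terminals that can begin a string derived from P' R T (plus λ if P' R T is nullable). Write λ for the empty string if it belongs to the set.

FIRST(P): from P→a we get {a}; from P→a e we get {a}. So FIRST(P) = {a}.
FIRST(T): from T→e P we get {e}; from T→y we get {y}; from T→λ we get {λ}. So FIRST(T) = {λ, e, y}.
FIRST(P'): from P'→a T T we get {a}; from P'→e R' we get {e}; from P'→e P we get {e}; from P'→λ we get {λ}. So FIRST(P') = {λ, a, e}.
FIRST(R'): from R'→P e we get {a}; from R'→T a y we get {a, e, y}; from R'→y P' we get {y}. So FIRST(R') = {a, e, y}.
FIRST(R): from R→R' e we get {a, e, y}; from R→λ we get {λ}. So FIRST(R) = {λ, a, e, y}.
FIRST(P' R T): take FIRST of each symbol in turn, carrying on past any symbol whose FIRST contains λ; result {λ, a, e, y}.

{λ, a, e, y}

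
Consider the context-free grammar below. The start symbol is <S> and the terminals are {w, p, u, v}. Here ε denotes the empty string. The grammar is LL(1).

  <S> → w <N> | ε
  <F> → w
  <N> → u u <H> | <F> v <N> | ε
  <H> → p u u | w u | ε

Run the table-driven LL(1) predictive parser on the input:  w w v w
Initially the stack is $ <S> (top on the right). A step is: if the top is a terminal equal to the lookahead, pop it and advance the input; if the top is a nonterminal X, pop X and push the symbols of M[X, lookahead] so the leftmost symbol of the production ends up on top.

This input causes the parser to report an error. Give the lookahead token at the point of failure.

$

step 1: stack=$ <S>  input=w w v w $  — expand <S> → w <N>
step 2: stack=$ <N> w  input=w w v w $  — match w
step 3: stack=$ <N>  input=w v w $  — expand <N> → <F> v <N>
step 4: stack=$ <N> v <F>  input=w v w $  — expand <F> → w
step 5: stack=$ <N> v w  input=w v w $  — match w
step 6: stack=$ <N> v  input=v w $  — match v
step 7: stack=$ <N>  input=w $  — expand <N> → <F> v <N>
step 8: stack=$ <N> v <F>  input=w $  — expand <F> → w
step 9: stack=$ <N> v w  input=w $  — match w
step 10: stack=$ <N> v  input=$  — error: top is terminal v but lookahead is $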